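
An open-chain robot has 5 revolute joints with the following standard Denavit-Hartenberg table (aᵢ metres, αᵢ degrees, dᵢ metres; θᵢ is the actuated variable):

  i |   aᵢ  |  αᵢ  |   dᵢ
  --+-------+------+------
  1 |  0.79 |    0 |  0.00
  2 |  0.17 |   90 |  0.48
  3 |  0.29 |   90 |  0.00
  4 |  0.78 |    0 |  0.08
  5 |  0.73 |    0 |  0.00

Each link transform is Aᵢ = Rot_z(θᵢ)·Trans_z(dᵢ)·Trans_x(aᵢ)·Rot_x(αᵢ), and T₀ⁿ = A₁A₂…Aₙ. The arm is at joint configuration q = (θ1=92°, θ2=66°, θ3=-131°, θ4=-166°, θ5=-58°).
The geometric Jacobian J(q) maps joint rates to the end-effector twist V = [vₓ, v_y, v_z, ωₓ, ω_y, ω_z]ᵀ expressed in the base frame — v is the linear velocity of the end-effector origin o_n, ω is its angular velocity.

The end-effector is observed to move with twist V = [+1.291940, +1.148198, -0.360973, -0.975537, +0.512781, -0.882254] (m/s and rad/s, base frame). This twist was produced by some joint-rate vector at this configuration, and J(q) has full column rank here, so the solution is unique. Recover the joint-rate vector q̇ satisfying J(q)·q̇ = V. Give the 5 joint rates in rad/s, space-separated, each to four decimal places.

o_n = [-0.6133, 1.3696, 1.2811]
J₁: ẑ×o_n = [-1.3696, -0.6133, 0.0000], ω = ẑ
J2: z=[0.0000, 0.0000, 1.0000] o=[-0.0276, 0.7895, 0.0000] → [-0.5801, -0.5858, 0.0000, 0.0000, 0.0000, 1.0000]
J3: z=[0.3746, 0.9272, 0.0000] o=[-0.1852, 0.8532, 0.4800] → [0.7428, -0.3001, 0.5904, 0.3746, 0.9272, 0.0000]
J4: z=[0.6998, -0.2827, 0.6561] o=[-0.0088, 0.7819, 0.2611] → [-0.6739, -1.1104, 0.2403, 0.6998, -0.2827, 0.6561]
J5: z=[0.6998, -0.2827, 0.6561] o=[-0.4839, 0.7704, 0.8848] → [-0.5052, -0.3623, 0.3827, 0.6998, -0.2827, 0.6561]
q̇ = J⁺·V = [-0.4600, 0.5310, 0.1100, -0.9140, -0.5390]

-0.4600 0.5310 0.1100 -0.9140 -0.5390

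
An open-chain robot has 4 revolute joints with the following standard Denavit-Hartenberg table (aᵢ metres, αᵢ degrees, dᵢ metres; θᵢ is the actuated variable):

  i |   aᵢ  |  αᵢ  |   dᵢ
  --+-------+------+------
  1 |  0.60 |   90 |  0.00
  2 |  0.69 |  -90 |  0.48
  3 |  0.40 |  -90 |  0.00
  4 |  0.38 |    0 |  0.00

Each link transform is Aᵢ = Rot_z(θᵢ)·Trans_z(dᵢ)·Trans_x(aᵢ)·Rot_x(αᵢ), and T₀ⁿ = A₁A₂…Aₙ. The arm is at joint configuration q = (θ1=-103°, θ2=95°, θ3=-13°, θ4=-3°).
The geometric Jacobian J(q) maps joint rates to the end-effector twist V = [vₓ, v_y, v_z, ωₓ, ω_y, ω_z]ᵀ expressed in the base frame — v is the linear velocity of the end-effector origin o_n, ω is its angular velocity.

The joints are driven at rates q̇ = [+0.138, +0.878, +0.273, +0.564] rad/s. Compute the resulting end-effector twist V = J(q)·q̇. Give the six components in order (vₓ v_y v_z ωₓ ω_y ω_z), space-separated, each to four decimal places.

0.4783 0.8828 -0.0511 -0.2564 0.3497 0.2406

o_n = [-0.7406, -0.2948, 1.4423]
J₁: ẑ×o_n = [0.2948, -0.7406, 0.0000], ω = ẑ
J2: z=[-0.9744, 0.2250, 0.0000] o=[-0.1350, -0.5846, 0.0000] → [0.3244, 1.4053, -0.1461, -0.9744, 0.2250, 0.0000]
J3: z=[0.2241, 0.9707, -0.0872] o=[-0.5891, -0.4180, 0.6874] → [0.7435, -0.1560, 0.1747, 0.2241, 0.9707, -0.0872]
J4: z=[0.9538, -0.2001, 0.2241] o=[-0.6692, -0.3647, 1.0756] → [-0.0890, -0.3657, 0.0524, 0.9538, -0.2001, 0.2241]
V = J·q̇ = [0.4783, 0.8828, -0.0511, -0.2564, 0.3497, 0.2406]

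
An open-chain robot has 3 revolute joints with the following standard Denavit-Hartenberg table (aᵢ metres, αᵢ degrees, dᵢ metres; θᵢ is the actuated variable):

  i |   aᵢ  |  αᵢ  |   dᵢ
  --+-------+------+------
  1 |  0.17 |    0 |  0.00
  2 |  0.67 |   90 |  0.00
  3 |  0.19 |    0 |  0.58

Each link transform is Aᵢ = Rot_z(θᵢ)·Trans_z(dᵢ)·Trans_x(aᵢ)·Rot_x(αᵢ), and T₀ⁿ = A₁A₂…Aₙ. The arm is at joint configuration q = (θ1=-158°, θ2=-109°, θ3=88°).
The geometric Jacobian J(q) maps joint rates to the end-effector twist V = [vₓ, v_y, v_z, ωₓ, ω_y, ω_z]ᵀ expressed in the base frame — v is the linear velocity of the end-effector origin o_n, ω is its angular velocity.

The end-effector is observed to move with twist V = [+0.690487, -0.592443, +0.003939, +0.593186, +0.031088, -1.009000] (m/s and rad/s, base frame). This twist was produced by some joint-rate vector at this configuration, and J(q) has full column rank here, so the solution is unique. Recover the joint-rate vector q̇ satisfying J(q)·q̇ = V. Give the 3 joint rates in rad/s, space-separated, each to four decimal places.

o_n = [0.3862, 0.6424, 0.1899]
J₁: ẑ×o_n = [-0.6424, 0.3862, 0.0000], ω = ẑ
J2: z=[0.0000, 0.0000, 1.0000] o=[-0.1576, -0.0637, 0.0000] → [-0.7061, 0.5438, 0.0000, 0.0000, 0.0000, 1.0000]
J3: z=[0.9986, 0.0523, 0.0000] o=[-0.1927, 0.6054, 0.0000] → [0.0099, -0.1896, 0.0066, 0.9986, 0.0523, 0.0000]
q̇ = J⁺·V = [-0.4370, -0.5720, 0.5940]

-0.4370 -0.5720 0.5940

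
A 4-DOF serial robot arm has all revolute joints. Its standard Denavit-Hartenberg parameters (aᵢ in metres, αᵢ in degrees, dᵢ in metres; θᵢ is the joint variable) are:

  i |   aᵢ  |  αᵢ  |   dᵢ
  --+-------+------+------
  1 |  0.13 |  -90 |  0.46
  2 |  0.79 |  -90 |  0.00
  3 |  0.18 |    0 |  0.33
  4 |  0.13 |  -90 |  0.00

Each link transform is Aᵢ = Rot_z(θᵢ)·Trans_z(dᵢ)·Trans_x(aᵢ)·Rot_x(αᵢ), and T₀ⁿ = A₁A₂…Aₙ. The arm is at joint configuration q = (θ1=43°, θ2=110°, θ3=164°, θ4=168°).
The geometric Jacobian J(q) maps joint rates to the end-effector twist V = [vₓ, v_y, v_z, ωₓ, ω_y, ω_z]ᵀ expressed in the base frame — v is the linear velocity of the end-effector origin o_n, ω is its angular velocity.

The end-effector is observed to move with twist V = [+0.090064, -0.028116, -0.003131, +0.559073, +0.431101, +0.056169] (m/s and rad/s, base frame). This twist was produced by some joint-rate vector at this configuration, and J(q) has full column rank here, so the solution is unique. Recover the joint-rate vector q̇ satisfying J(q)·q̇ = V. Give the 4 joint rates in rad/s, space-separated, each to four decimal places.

0.3120 -0.0660 -0.1940 -0.5540

o_n = [-0.3225, -0.2852, -0.1148]
J₁: ẑ×o_n = [0.2852, -0.3225, 0.0000], ω = ẑ
J2: z=[-0.6820, 0.7314, 0.0000] o=[0.0951, 0.0887, 0.4600] → [-0.4204, -0.3920, 0.5604, -0.6820, 0.7314, 0.0000]
J3: z=[-0.6872, -0.6409, 0.3420] o=[-0.1025, -0.0956, -0.2824] → [-0.0426, 0.0399, -0.0107, -0.6872, -0.6409, 0.3420]
J4: z=[-0.6872, -0.6409, 0.3420] o=[-0.2522, -0.3030, -0.0069] → [0.0630, -0.0982, -0.0574, -0.6872, -0.6409, 0.3420]
q̇ = J⁺·V = [0.3120, -0.0660, -0.1940, -0.5540]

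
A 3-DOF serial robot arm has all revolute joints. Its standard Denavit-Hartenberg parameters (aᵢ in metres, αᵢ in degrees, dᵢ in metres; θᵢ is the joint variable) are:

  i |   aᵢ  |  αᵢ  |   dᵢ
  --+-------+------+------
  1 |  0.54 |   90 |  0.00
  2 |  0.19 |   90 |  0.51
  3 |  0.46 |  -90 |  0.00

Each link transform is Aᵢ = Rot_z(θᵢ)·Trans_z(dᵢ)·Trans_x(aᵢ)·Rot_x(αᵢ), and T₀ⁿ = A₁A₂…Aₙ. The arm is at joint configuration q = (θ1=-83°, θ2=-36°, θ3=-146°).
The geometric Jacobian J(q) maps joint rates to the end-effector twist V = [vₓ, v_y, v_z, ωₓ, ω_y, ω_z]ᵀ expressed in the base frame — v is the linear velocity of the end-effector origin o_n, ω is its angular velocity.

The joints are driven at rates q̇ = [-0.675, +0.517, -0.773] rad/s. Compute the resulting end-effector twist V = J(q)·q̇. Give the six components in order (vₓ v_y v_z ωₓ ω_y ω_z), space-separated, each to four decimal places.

-0.5981 0.3191 0.0368 -0.4578 -0.5140 -0.0496

o_n = [-0.2039, -0.4131, 0.1125]
J₁: ẑ×o_n = [0.4131, -0.2039, 0.0000], ω = ẑ
J2: z=[-0.9925, -0.1219, 0.0000] o=[0.0658, -0.5360, 0.0000] → [-0.0137, 0.1116, -0.1548, -0.9925, -0.1219, 0.0000]
J3: z=[-0.0716, 0.5834, -0.8090] o=[-0.4217, -0.7507, -0.1117] → [0.4039, -0.1601, -0.1512, -0.0716, 0.5834, -0.8090]
V = J·q̇ = [-0.5981, 0.3191, 0.0368, -0.4578, -0.5140, -0.0496]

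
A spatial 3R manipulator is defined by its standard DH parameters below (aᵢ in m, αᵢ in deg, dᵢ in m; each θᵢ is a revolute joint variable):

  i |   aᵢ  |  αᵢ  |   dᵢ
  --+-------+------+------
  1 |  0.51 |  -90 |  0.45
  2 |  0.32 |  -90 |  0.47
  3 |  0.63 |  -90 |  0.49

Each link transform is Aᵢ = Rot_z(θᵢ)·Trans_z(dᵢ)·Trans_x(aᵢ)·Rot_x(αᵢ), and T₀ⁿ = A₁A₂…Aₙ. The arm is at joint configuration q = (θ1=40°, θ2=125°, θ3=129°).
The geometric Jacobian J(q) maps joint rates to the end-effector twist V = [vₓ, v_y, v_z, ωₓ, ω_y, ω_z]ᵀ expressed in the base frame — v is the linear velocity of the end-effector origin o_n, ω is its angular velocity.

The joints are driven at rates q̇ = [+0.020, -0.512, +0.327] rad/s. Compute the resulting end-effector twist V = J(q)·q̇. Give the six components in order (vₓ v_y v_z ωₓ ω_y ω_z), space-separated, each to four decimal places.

-0.1495 0.0478 -0.0519 0.1239 -0.5644 0.2076

o_n = [0.1294, 0.0830, 0.7937]
J₁: ẑ×o_n = [-0.0830, 0.1294, 0.0000], ω = ẑ
J2: z=[-0.6428, 0.7660, 0.0000] o=[0.3907, 0.3278, 0.4500] → [0.2633, 0.2209, 0.3575, -0.6428, 0.7660, 0.0000]
J3: z=[-0.6275, -0.5265, 0.5736] o=[-0.0520, 0.5699, 0.1879] → [-0.0397, 0.4842, 0.4011, -0.6275, -0.5265, 0.5736]
V = J·q̇ = [-0.1495, 0.0478, -0.0519, 0.1239, -0.5644, 0.2076]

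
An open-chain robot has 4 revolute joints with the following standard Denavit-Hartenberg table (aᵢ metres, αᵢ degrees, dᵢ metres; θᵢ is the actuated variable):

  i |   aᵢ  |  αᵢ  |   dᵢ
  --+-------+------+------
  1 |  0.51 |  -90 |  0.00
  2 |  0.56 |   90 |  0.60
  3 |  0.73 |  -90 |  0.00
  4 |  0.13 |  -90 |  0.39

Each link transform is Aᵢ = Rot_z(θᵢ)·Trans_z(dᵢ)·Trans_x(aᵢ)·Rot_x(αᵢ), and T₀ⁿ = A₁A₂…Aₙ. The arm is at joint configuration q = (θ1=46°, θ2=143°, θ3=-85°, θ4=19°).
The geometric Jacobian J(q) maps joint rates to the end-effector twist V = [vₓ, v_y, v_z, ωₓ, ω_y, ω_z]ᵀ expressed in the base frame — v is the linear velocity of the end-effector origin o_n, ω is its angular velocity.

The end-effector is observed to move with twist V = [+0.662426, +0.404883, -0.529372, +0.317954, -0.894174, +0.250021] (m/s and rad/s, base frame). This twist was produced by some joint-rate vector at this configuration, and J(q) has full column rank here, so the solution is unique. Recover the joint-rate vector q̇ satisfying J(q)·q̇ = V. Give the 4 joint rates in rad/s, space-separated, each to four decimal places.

o_n = [-0.0757, -0.3889, -0.5818]
J₁: ẑ×o_n = [0.3889, -0.0757, 0.0000], ω = ẑ
J2: z=[-0.7193, 0.6947, 0.0000] o=[0.3543, 0.3669, 0.0000] → [-0.4041, -0.4185, 0.8424, -0.7193, 0.6947, 0.0000]
J3: z=[0.4181, 0.4329, -0.7986] o=[-0.3880, 0.4619, -0.3370] → [-0.7855, -0.1471, -0.4909, 0.4181, 0.4329, -0.7986]
J4: z=[-0.6154, -0.5118, -0.5995] o=[0.0998, -0.0798, -0.3753] → [-0.0797, -0.0218, 0.1004, -0.6154, -0.5118, -0.5995]
q̇ = J⁺·V = [0.1100, -0.8720, -0.3660, 0.2540]

0.1100 -0.8720 -0.3660 0.2540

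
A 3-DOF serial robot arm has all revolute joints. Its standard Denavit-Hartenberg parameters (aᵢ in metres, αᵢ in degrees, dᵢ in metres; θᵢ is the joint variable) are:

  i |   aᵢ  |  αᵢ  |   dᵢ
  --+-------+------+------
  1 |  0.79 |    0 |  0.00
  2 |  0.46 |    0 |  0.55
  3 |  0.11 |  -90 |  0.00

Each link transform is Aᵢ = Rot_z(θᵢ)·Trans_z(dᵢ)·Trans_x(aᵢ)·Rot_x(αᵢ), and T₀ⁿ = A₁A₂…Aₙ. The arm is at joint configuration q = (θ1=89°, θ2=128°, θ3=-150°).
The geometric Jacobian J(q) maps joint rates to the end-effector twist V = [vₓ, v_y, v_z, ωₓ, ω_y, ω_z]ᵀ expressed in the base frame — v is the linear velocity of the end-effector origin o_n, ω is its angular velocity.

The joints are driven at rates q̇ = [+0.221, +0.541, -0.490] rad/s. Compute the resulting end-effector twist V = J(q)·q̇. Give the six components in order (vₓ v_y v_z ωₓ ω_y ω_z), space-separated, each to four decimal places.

o_n = [-0.3106, 0.6143, 0.5500]
J₁: ẑ×o_n = [-0.6143, -0.3106, 0.0000], ω = ẑ
J2: z=[0.0000, 0.0000, 1.0000] o=[0.0138, 0.7899, 0.0000] → [0.1756, -0.3244, 0.0000, 0.0000, 0.0000, 1.0000]
J3: z=[0.0000, 0.0000, 1.0000] o=[-0.3536, 0.5130, 0.5500] → [-0.1013, 0.0430, 0.0000, 0.0000, 0.0000, 1.0000]
V = J·q̇ = [0.0088, -0.2652, 0.0000, 0.0000, 0.0000, 0.2720]

0.0088 -0.2652 0.0000 0.0000 0.0000 0.2720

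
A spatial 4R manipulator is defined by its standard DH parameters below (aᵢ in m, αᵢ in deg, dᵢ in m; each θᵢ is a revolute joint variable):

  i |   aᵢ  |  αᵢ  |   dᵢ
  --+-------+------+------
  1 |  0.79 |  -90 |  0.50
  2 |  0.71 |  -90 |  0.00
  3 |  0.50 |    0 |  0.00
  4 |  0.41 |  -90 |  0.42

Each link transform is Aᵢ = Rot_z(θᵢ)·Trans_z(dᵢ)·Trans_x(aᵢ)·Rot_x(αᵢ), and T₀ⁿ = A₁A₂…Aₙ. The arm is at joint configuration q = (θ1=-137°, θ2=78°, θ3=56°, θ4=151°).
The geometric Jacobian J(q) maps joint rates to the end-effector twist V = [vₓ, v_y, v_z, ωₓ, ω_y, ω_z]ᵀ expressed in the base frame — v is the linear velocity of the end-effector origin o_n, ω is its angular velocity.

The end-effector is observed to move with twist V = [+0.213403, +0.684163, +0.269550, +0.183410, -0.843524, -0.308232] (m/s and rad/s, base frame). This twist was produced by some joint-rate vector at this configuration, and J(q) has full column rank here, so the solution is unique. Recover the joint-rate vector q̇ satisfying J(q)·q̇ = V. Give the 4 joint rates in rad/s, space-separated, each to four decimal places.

-0.4020 0.7420 -0.0520 -0.3990

o_n = [-0.5280, -0.1801, -0.1980]
J₁: ẑ×o_n = [0.1801, -0.5280, 0.0000], ω = ẑ
J2: z=[0.6820, -0.7314, 0.0000] o=[-0.5778, -0.5388, 0.5000] → [0.5105, 0.4760, 0.2810, 0.6820, -0.7314, 0.0000]
J3: z=[0.7154, 0.6671, -0.2079] o=[-0.6857, -0.6395, -0.1945] → [0.0932, -0.0303, 0.2234, 0.7154, 0.6671, -0.2079]
J4: z=[0.7154, 0.6671, -0.2079] o=[-1.0109, -0.3759, -0.4680] → [0.2208, -0.2936, -0.1821, 0.7154, 0.6671, -0.2079]
q̇ = J⁺·V = [-0.4020, 0.7420, -0.0520, -0.3990]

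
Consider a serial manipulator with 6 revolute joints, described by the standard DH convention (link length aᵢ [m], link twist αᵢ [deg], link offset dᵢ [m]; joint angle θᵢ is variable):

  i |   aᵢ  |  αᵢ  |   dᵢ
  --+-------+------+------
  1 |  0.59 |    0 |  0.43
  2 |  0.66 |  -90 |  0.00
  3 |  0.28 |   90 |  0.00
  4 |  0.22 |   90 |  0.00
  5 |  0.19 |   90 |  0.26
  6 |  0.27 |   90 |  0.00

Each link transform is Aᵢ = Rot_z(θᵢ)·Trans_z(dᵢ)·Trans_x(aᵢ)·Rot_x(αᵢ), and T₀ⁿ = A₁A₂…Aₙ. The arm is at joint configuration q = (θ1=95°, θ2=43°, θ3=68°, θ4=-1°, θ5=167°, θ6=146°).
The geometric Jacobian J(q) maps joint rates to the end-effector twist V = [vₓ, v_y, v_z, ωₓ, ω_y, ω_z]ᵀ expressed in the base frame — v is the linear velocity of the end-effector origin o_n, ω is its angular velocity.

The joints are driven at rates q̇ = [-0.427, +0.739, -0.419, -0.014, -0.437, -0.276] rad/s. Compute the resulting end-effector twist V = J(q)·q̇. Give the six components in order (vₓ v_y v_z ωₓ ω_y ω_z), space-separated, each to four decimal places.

o_n = [-0.4051, 1.4651, -0.0603]
J₁: ẑ×o_n = [-1.4651, -0.4051, 0.0000], ω = ẑ
J2: z=[0.0000, 0.0000, 1.0000] o=[-0.0514, 0.5878, 0.4300] → [-0.8773, -0.3537, 0.0000, 0.0000, 0.0000, 1.0000]
J3: z=[-0.6691, -0.7431, 0.0000] o=[-0.5419, 1.0294, 0.4300] → [0.3644, -0.3281, -0.1899, -0.6691, -0.7431, 0.0000]
J4: z=[-0.6890, 0.6204, 0.3746] o=[-0.6198, 1.0996, 0.1704] → [-0.2801, -0.0785, -0.3851, -0.6890, 0.6204, 0.3746]
J5: z=[0.6739, 0.7387, 0.0162] o=[-0.6785, 1.1576, -0.0336] → [-0.0247, 0.0225, 0.0053, 0.6739, 0.7387, 0.0162]
J6: z=[-0.7314, 0.6638, 0.1565] o=[-0.4834, 1.3273, 0.1583] → [-0.1667, -0.1476, -0.1527, -0.7314, 0.6638, 0.1565]
V = J·q̇ = [-0.1147, 0.0811, 0.1248, 0.1974, -0.2033, 0.2565]

-0.1147 0.0811 0.1248 0.1974 -0.2033 0.2565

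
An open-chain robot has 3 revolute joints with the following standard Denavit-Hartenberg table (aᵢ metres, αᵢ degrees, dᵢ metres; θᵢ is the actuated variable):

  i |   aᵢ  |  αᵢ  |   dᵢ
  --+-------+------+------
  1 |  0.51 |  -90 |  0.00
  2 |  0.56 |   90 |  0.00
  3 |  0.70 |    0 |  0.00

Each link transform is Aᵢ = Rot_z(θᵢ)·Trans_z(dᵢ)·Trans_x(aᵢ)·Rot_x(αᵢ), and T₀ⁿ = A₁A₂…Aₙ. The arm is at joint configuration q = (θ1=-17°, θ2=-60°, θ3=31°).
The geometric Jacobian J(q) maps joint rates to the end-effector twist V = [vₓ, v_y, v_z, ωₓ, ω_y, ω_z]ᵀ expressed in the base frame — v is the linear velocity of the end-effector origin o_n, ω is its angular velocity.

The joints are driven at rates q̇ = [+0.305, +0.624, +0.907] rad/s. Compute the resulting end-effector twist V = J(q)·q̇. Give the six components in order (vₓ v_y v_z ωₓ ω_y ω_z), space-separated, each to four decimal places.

o_n = [1.1478, 0.0261, 1.0046]
J₁: ẑ×o_n = [-0.0261, 1.1478, 0.0000], ω = ẑ
J2: z=[0.2924, 0.9563, 0.0000] o=[0.4877, -0.1491, 0.0000] → [0.9607, -0.2937, -0.5800, 0.2924, 0.9563, 0.0000]
J3: z=[-0.8282, 0.2532, 0.5000] o=[0.7555, -0.2310, 0.4850] → [0.0030, 0.6265, -0.3122, -0.8282, 0.2532, 0.5000]
V = J·q̇ = [0.5943, 0.7350, -0.6451, -0.5687, 0.8264, 0.7585]

0.5943 0.7350 -0.6451 -0.5687 0.8264 0.7585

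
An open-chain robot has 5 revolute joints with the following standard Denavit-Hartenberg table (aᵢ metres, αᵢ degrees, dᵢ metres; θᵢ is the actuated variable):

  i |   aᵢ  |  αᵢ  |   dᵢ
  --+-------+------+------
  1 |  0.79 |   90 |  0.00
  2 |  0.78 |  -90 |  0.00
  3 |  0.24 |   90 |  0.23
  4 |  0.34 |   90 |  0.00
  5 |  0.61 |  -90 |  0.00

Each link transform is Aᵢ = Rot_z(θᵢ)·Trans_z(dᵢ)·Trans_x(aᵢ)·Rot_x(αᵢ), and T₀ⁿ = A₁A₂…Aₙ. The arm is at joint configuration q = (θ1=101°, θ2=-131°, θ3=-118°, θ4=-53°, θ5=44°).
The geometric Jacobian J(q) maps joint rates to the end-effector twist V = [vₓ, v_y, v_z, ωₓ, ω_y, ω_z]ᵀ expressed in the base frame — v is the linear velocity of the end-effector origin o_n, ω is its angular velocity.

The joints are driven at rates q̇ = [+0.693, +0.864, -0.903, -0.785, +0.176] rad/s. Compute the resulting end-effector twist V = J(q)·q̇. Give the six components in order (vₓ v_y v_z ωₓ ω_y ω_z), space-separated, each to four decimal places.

o_n = [0.3338, 0.5194, 0.2020]
J₁: ẑ×o_n = [-0.5194, 0.3338, 0.0000], ω = ẑ
J2: z=[0.9816, 0.1908, 0.0000] o=[-0.1507, 0.7755, 0.0000] → [0.0385, -0.1982, -0.3438, 0.9816, 0.1908, 0.0000]
J3: z=[-0.1440, 0.7408, -0.6561] o=[-0.0531, 0.2732, -0.5887] → [0.7473, -0.1400, -0.3221, -0.1440, 0.7408, -0.6561]
J4: z=[-0.5714, 0.4790, 0.6664] o=[0.1077, 0.5566, -0.6545] → [0.4350, 0.6401, -0.0871, -0.5714, 0.4790, 0.6664]
J5: z=[-0.5586, -0.8219, 0.1119] o=[0.3121, 0.4517, -0.4039] → [-0.5055, 0.3409, -0.0200, -0.5586, -0.8219, 0.1119]
V = J·q̇ = [-1.4319, -0.2560, 0.0587, 1.3284, -1.0248, 0.7820]

-1.4319 -0.2560 0.0587 1.3284 -1.0248 0.7820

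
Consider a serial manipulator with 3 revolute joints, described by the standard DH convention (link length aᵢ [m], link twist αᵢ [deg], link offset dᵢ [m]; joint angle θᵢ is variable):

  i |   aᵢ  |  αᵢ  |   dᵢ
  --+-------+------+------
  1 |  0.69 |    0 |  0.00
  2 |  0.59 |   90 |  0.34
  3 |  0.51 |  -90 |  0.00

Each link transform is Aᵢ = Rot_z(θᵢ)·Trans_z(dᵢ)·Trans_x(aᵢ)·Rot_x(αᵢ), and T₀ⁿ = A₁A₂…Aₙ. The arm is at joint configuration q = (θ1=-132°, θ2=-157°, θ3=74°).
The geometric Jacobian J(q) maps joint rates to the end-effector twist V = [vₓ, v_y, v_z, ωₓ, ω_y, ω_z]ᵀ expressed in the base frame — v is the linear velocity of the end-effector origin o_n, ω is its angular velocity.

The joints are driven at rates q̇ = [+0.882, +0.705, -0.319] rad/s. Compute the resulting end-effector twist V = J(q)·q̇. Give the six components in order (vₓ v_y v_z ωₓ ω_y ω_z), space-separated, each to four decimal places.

-0.5931 0.1181 -0.0448 -0.3016 0.1039 1.5870

o_n = [-0.2238, 0.1780, 0.8302]
J₁: ẑ×o_n = [-0.1780, -0.2238, 0.0000], ω = ẑ
J2: z=[0.0000, 0.0000, 1.0000] o=[-0.4617, -0.5128, 0.0000] → [-0.6908, 0.2379, 0.0000, 0.0000, 0.0000, 1.0000]
J3: z=[0.9455, -0.3256, 0.0000] o=[-0.2696, 0.0451, 0.3400] → [-0.1596, -0.4635, 0.1406, 0.9455, -0.3256, 0.0000]
V = J·q̇ = [-0.5931, 0.1181, -0.0448, -0.3016, 0.1039, 1.5870]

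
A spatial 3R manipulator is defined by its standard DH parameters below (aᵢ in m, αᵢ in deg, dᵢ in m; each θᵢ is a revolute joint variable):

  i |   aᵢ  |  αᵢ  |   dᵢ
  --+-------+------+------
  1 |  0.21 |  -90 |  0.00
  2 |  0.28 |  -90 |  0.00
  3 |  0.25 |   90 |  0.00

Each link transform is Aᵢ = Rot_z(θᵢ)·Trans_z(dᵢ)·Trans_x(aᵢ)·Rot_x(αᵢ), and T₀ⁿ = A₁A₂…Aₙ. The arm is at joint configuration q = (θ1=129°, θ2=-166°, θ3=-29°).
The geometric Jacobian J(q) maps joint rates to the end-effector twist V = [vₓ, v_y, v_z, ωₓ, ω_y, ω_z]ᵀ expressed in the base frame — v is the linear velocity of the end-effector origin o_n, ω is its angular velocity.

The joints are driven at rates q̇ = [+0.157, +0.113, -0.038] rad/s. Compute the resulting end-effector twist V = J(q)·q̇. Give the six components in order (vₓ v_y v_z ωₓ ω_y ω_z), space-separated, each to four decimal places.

o_n = [0.0781, -0.2891, 0.1206]
J₁: ẑ×o_n = [0.2891, 0.0781, -0.0000], ω = ẑ
J2: z=[-0.7771, -0.6293, 0.0000] o=[-0.1322, 0.1632, 0.0000] → [-0.0759, 0.0938, 0.4838, -0.7771, -0.6293, 0.0000]
J3: z=[-0.1522, 0.1880, 0.9703] o=[0.0388, -0.0479, 0.0677] → [0.2439, 0.0462, 0.0293, -0.1522, 0.1880, 0.9703]
V = J·q̇ = [0.0275, 0.0211, 0.0536, -0.0820, -0.0783, 0.1201]

0.0275 0.0211 0.0536 -0.0820 -0.0783 0.1201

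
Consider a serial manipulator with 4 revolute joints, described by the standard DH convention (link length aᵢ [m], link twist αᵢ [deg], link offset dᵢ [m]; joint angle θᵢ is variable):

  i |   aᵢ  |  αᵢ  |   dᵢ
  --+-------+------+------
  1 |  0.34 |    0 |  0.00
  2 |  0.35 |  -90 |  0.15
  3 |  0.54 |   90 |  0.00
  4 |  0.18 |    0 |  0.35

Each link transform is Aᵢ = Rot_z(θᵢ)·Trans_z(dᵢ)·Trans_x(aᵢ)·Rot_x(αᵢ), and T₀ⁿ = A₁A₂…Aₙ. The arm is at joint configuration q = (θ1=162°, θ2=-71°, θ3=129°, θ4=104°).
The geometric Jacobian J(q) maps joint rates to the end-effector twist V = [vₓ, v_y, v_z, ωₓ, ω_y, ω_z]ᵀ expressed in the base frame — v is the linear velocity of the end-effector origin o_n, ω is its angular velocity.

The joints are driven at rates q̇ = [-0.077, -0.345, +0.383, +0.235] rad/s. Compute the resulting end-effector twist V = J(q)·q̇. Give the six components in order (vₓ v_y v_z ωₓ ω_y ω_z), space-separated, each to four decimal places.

0.1513 -0.1052 0.0474 -0.3861 0.1759 -0.5699

o_n = [-0.5034, 0.4115, -0.4561]
J₁: ẑ×o_n = [-0.4115, -0.5034, 0.0000], ω = ẑ
J2: z=[0.0000, 0.0000, 1.0000] o=[-0.3234, 0.1051, 0.0000] → [-0.3065, -0.1800, 0.0000, 0.0000, 0.0000, 1.0000]
J3: z=[-0.9998, -0.0175, 0.0000] o=[-0.3295, 0.4550, 0.1500] → [0.0106, -0.6060, 0.0404, -0.9998, -0.0175, 0.0000]
J4: z=[-0.0136, 0.7770, -0.6293] o=[-0.3235, 0.1152, -0.2697] → [0.0416, 0.1107, 0.1357, -0.0136, 0.7770, -0.6293]
V = J·q̇ = [0.1513, -0.1052, 0.0474, -0.3861, 0.1759, -0.5699]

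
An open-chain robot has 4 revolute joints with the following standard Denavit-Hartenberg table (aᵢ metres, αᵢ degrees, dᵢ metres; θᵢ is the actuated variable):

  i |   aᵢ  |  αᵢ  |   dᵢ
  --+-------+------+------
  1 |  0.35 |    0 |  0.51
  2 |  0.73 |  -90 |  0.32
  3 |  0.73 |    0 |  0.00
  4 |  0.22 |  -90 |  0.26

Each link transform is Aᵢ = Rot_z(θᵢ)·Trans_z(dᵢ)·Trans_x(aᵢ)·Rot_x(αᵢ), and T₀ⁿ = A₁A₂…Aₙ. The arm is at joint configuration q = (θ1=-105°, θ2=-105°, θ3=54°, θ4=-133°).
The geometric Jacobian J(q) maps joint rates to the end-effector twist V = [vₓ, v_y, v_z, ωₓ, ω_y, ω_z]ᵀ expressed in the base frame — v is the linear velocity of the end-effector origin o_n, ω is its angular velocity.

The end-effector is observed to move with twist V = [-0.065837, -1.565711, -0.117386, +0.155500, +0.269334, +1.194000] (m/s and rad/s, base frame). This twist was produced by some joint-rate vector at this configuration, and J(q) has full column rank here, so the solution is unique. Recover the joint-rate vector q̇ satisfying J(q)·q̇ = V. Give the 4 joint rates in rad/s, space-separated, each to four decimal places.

0.4990 0.6950 0.3040 -0.6150

o_n = [-1.2607, 0.0373, 0.4554]
J₁: ẑ×o_n = [-0.0373, -1.2607, 0.0000], ω = ẑ
J2: z=[0.0000, 0.0000, 1.0000] o=[-0.0906, -0.3381, 0.5100] → [-0.3754, -1.1701, 0.0000, 0.0000, 0.0000, 1.0000]
J3: z=[-0.5000, -0.8660, 0.0000] o=[-0.7228, 0.0269, 0.8300] → [0.3244, -0.1873, -0.4711, -0.5000, -0.8660, 0.0000]
J4: z=[-0.5000, -0.8660, 0.0000] o=[-1.0944, 0.2415, 0.2394] → [-0.1870, 0.1080, -0.0420, -0.5000, -0.8660, 0.0000]
q̇ = J⁺·V = [0.4990, 0.6950, 0.3040, -0.6150]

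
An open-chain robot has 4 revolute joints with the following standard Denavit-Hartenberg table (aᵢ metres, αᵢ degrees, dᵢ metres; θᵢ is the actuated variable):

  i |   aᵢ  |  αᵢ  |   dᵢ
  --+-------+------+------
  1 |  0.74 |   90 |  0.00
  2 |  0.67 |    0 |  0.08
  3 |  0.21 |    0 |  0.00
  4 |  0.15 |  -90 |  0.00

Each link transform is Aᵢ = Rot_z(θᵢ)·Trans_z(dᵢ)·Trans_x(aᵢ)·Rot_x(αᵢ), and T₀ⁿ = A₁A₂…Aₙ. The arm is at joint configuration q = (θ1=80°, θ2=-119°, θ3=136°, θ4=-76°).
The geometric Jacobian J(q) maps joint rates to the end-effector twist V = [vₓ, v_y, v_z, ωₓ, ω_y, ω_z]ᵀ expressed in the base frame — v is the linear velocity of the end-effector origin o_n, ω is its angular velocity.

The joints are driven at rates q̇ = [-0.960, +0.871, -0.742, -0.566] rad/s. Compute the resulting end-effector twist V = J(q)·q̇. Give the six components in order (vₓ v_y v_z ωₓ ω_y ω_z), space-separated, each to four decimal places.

0.7196 0.2483 -0.2908 -0.4304 0.0759 -0.9600

o_n = [0.1992, 0.6688, -0.6532]
J₁: ẑ×o_n = [-0.6688, 0.1992, 0.0000], ω = ẑ
J2: z=[0.9848, -0.1736, 0.0000] o=[0.1285, 0.7288, 0.0000] → [0.1134, 0.6432, -0.0467, 0.9848, -0.1736, 0.0000]
J3: z=[0.9848, -0.1736, 0.0000] o=[0.1509, 0.3950, -0.5860] → [0.0117, 0.0662, 0.2781, 0.9848, -0.1736, 0.0000]
J4: z=[0.9848, -0.1736, 0.0000] o=[0.1858, 0.5928, -0.5246] → [0.0223, 0.1266, 0.0773, 0.9848, -0.1736, 0.0000]
V = J·q̇ = [0.7196, 0.2483, -0.2908, -0.4304, 0.0759, -0.9600]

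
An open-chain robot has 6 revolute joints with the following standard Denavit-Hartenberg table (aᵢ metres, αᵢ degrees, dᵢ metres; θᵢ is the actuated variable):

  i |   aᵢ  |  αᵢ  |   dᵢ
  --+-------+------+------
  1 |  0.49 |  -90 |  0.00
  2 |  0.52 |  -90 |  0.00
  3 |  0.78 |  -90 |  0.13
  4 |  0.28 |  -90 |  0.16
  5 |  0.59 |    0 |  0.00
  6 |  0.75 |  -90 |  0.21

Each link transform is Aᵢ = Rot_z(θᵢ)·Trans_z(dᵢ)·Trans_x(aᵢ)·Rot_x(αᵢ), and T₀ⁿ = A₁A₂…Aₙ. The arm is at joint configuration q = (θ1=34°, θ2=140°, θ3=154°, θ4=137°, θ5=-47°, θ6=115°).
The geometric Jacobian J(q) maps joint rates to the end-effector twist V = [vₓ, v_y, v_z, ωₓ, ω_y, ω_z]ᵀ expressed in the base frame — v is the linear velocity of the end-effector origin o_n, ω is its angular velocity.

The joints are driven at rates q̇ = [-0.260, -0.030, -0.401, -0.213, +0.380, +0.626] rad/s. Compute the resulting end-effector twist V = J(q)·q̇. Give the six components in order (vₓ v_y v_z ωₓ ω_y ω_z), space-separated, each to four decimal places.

0.4060 -0.4891 0.2834 -0.6737 -0.3587 -0.4600

o_n = [0.2430, 0.0871, -0.6887]
J₁: ẑ×o_n = [-0.0871, 0.2430, 0.0000], ω = ẑ
J2: z=[-0.5592, 0.8290, 0.0000] o=[0.4062, 0.2740, 0.0000] → [-0.5710, -0.3851, 0.2399, -0.5592, 0.8290, 0.0000]
J3: z=[-0.5329, -0.3594, 0.7660] o=[0.0760, 0.0513, -0.3342] → [0.1000, -0.0610, 0.0409, -0.5329, -0.3594, 0.7660]
J4: z=[-0.2242, 0.9329, 0.2818] o=[0.6431, 0.0214, 0.2160] → [-0.8625, -0.3156, 0.3586, -0.2242, 0.9329, 0.2818]
J5: z=[-0.9462, -0.2776, 0.1662] o=[0.5419, 0.2348, -0.0035] → [0.2148, -0.6980, 0.0568, -0.9462, -0.2776, 0.1662]
J6: z=[-0.9462, -0.2776, 0.1662] o=[0.3513, 0.7297, -0.2622] → [0.2252, -0.4216, 0.5780, -0.9462, -0.2776, 0.1662]
V = J·q̇ = [0.4060, -0.4891, 0.2834, -0.6737, -0.3587, -0.4600]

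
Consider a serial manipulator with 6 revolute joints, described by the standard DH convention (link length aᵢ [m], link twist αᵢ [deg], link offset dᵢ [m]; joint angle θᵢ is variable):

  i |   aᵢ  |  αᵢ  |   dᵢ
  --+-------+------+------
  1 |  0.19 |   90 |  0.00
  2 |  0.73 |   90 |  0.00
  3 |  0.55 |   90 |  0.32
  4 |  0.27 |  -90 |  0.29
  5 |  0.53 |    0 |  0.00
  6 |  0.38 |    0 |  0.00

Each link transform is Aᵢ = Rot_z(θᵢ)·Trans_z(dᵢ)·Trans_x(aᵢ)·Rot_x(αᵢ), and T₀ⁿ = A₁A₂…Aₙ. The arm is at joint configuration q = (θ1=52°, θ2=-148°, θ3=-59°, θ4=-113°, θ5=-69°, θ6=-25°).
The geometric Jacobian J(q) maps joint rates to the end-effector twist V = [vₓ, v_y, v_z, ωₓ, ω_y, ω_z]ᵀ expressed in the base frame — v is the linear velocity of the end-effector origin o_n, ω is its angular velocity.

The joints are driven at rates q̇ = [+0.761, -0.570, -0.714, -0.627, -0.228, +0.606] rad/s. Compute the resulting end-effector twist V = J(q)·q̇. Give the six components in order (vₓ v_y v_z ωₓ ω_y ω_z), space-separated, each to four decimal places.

o_n = [-0.5494, 0.8005, -0.0290]
J₁: ẑ×o_n = [-0.8005, -0.5494, 0.0000], ω = ẑ
J2: z=[0.7880, -0.6157, 0.0000] o=[0.1170, 0.1497, 0.0000] → [0.0179, 0.0229, 0.1026, 0.7880, -0.6157, 0.0000]
J3: z=[-0.3263, -0.4176, 0.8480] o=[-0.2642, -0.3381, -0.3868] → [-1.1150, -0.1251, -0.4906, -0.3263, -0.4176, 0.8480]
J4: z=[0.0417, 0.8899, 0.4542] o=[-0.8880, -0.3708, -0.2656] → [-0.3215, 0.1439, -0.2525, 0.0417, 0.8899, 0.4542]
J5: z=[-0.7418, 0.3321, -0.5826] o=[-0.6952, -0.0283, -0.3158] → [0.5781, 0.1278, -0.6632, -0.7418, 0.3321, -0.5826]
J6: z=[-0.7418, 0.3321, -0.5826] o=[-0.5474, 0.4714, -0.2191] → [0.2548, 0.1421, -0.2435, -0.7418, 0.3321, -0.5826]
V = J·q̇ = [0.4010, -0.3750, 0.4538, -0.5228, 0.2166, -0.3495]

0.4010 -0.3750 0.4538 -0.5228 0.2166 -0.3495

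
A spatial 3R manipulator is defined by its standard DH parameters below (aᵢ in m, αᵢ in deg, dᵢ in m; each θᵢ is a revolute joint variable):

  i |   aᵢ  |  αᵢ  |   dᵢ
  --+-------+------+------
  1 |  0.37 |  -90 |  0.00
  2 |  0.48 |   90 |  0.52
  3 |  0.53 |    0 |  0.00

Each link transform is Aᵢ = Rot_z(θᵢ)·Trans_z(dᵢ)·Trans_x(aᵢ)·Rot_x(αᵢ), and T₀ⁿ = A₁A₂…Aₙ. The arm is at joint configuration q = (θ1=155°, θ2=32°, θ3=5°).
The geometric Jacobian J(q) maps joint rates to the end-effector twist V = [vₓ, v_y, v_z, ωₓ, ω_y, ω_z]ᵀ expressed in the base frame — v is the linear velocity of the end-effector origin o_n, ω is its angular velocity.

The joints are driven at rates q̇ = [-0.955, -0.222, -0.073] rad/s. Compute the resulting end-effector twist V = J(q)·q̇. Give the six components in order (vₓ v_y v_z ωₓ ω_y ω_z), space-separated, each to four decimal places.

o_n = [-1.3493, 0.0045, -0.5341]
J₁: ẑ×o_n = [-0.0045, -1.3493, 0.0000], ω = ẑ
J2: z=[-0.4226, -0.9063, 0.0000] o=[-0.3353, 0.1564, 0.0000] → [0.4841, -0.2257, -0.8548, -0.4226, -0.9063, 0.0000]
J3: z=[-0.4803, 0.2240, 0.8480] o=[-0.9240, -0.1429, -0.2544] → [-0.1876, -0.4951, 0.0245, -0.4803, 0.2240, 0.8480]
V = J·q̇ = [-0.0895, 1.3749, 0.1880, 0.1289, 0.1849, -1.0169]

-0.0895 1.3749 0.1880 0.1289 0.1849 -1.0169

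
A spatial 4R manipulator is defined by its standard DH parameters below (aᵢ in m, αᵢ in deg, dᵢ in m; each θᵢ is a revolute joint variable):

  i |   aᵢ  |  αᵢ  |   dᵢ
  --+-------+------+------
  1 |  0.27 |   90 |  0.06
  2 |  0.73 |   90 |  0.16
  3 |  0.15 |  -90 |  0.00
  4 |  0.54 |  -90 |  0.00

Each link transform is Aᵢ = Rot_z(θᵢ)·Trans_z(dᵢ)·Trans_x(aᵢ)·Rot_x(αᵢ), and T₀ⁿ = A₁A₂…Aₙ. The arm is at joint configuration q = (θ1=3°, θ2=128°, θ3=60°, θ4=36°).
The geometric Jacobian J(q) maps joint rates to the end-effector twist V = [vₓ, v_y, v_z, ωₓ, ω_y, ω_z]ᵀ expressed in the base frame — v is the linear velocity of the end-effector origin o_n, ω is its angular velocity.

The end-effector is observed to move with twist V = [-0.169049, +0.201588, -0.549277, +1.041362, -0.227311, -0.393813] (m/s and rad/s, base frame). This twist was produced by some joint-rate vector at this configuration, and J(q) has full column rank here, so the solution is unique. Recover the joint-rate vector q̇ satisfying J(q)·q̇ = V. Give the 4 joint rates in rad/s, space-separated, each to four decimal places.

-0.4310 -0.0670 0.8330 0.6970

o_n = [-0.5744, -0.6993, 0.6711]
J₁: ẑ×o_n = [0.6993, -0.5744, 0.0000], ω = ẑ
J2: z=[0.0523, -0.9986, 0.0000] o=[0.2696, 0.0141, 0.0600] → [-0.6102, -0.0320, -0.8802, 0.0523, -0.9986, 0.0000]
J3: z=[0.7869, 0.0412, 0.6157] o=[-0.1708, -0.1692, 0.6352] → [0.3278, -0.2767, -0.4005, 0.7869, 0.0412, 0.6157]
J4: z=[0.5586, -0.4714, -0.6824] o=[-0.2101, -0.3013, 0.6943] → [-0.2606, 0.2616, -0.3940, 0.5586, -0.4714, -0.6824]
q̇ = J⁺·V = [-0.4310, -0.0670, 0.8330, 0.6970]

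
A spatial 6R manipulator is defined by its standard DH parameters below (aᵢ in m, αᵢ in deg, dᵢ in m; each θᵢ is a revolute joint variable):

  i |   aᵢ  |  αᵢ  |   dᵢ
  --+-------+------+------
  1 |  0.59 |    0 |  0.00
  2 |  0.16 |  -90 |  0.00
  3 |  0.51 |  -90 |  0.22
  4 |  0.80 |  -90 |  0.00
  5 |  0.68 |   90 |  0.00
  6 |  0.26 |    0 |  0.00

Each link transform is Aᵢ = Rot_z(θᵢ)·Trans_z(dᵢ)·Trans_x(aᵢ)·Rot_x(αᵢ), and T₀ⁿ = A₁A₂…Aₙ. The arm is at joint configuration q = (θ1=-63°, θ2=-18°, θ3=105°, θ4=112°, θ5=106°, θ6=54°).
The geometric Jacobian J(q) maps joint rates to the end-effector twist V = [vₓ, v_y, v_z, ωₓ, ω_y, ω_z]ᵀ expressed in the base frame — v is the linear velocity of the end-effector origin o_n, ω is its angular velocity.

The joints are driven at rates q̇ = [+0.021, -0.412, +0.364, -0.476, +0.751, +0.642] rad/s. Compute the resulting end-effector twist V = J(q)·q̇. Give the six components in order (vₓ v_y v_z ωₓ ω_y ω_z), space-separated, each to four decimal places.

-0.0693 0.5796 -0.5169 0.2085 -0.8486 0.3359

o_n = [0.1825, -1.4576, -0.3050]
J₁: ẑ×o_n = [1.4576, 0.1825, -0.0000], ω = ẑ
J2: z=[0.0000, 0.0000, 1.0000] o=[0.2679, -0.5257, 0.0000] → [0.9319, -0.0854, 0.0000, 0.0000, 0.0000, 1.0000]
J3: z=[0.9877, 0.1564, 0.0000] o=[0.2929, -0.6837, 0.0000] → [-0.0477, 0.3013, -0.7471, 0.9877, 0.1564, 0.0000]
J4: z=[-0.1511, 0.9540, 0.2588] o=[0.4895, -0.5189, -0.4926] → [0.4219, -0.0511, 0.4348, -0.1511, 0.9540, 0.2588]
J5: z=[0.4075, -0.1784, 0.8956] o=[-0.2310, -0.7116, -0.2031] → [0.6863, 0.4118, -0.2303, 0.4075, -0.1784, 0.8956]
J6: z=[-0.8241, -0.4944, 0.2765] o=[0.0366, -1.2901, -0.4401] → [-0.0205, 0.1517, 0.2102, -0.8241, -0.4944, 0.2765]
V = J·q̇ = [-0.0693, 0.5796, -0.5169, 0.2085, -0.8486, 0.3359]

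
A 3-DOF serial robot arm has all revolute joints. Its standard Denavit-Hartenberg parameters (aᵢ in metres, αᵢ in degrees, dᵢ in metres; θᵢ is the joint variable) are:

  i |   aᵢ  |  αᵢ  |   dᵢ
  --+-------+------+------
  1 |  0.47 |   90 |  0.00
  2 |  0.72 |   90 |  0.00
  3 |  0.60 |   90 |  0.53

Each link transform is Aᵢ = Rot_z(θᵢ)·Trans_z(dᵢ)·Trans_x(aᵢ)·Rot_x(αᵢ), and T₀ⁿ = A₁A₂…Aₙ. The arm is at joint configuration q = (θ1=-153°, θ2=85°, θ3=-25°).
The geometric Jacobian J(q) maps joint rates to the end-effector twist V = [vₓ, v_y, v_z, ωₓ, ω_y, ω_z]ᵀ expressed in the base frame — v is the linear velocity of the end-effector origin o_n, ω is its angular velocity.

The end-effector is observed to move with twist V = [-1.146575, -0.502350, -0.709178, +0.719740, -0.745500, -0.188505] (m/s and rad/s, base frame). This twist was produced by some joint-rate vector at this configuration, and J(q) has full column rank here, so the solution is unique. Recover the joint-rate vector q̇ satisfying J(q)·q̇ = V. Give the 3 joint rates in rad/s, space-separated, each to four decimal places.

-0.2150 -0.9910 -0.3040

o_n = [-0.8722, -0.7290, 1.2128]
J₁: ẑ×o_n = [0.7290, -0.8722, 0.0000], ω = ẑ
J2: z=[-0.4540, 0.8910, 0.0000] o=[-0.4188, -0.2134, 0.0000] → [1.0806, 0.5506, 0.6381, -0.4540, 0.8910, 0.0000]
J3: z=[-0.8876, -0.4523, -0.0872] o=[-0.4747, -0.2419, 0.7173] → [-0.2666, 0.4745, 0.2526, -0.8876, -0.4523, -0.0872]
q̇ = J⁺·V = [-0.2150, -0.9910, -0.3040]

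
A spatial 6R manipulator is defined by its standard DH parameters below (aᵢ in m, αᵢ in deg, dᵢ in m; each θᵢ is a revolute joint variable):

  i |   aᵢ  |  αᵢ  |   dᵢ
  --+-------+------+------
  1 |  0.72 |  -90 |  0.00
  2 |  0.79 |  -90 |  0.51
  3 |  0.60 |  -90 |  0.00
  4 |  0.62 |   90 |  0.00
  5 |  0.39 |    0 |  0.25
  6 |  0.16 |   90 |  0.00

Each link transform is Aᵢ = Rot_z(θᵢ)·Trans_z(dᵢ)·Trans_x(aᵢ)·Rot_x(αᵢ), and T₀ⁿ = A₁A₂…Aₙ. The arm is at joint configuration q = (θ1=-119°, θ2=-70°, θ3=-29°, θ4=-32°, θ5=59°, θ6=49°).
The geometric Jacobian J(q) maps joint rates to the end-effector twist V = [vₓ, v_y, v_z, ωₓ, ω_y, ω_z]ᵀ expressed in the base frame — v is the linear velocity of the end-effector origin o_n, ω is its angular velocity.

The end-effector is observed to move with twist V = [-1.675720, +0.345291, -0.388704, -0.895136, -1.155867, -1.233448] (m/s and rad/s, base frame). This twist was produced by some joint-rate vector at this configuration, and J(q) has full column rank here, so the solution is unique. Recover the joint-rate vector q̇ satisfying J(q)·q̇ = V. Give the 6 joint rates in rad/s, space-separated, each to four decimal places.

-0.3320 0.4350 0.6620 0.4040 0.8480 0.3360

o_n = [-0.4151, -2.0449, 1.6736]
J₁: ẑ×o_n = [2.0449, -0.4151, 0.0000], ω = ẑ
J2: z=[0.8746, -0.4848, 0.0000] o=[-0.3491, -0.6297, 0.0000] → [-0.8114, -1.4637, -1.2698, 0.8746, -0.4848, 0.0000]
J3: z=[-0.4556, -0.8219, -0.3420] o=[-0.0340, -1.1133, 0.7424] → [-1.0840, 0.5546, 0.1112, -0.4556, -0.8219, -0.3420]
J4: z=[-0.8453, 0.2790, 0.4556] o=[0.1334, -1.4113, 1.2355] → [0.4109, 0.1205, 0.6887, -0.8453, 0.2790, 0.4556]
J5: z=[-0.5342, -0.4338, -0.7256] o=[0.1304, -1.9425, 1.5552] → [-0.1257, 0.4590, -0.1819, -0.5342, -0.4338, -0.7256]
J6: z=[-0.5342, -0.4338, -0.7256] o=[-0.2867, -2.1297, 1.6297] → [0.0425, 0.1166, -0.1010, -0.5342, -0.4338, -0.7256]
q̇ = J⁺·V = [-0.3320, 0.4350, 0.6620, 0.4040, 0.8480, 0.3360]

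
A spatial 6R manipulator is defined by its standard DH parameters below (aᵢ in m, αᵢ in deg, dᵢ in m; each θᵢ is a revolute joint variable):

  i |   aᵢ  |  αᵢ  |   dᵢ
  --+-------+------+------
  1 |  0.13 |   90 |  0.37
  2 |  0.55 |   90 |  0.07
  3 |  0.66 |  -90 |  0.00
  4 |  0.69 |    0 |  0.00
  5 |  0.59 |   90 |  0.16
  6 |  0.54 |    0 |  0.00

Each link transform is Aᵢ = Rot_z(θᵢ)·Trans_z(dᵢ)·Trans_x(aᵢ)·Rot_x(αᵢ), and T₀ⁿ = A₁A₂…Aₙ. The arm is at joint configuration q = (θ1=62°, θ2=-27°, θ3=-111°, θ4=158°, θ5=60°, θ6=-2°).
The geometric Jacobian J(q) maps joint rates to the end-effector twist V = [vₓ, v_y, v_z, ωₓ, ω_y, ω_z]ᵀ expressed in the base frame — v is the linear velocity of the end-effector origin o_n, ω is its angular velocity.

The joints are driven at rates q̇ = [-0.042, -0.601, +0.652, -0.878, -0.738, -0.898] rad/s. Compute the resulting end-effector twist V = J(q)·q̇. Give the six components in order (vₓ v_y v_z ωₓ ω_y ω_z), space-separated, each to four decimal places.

o_n = [1.1177, 0.3308, -0.4704]
J₁: ẑ×o_n = [-0.3308, 1.1177, 0.0000], ω = ẑ
J2: z=[0.8829, -0.4695, 0.0000] o=[0.0610, 0.1148, 0.3700] → [0.3946, 0.7421, 0.6869, 0.8829, -0.4695, 0.0000]
J3: z=[-0.2131, -0.4008, -0.8910] o=[0.3529, 0.5146, 0.1203] → [0.0731, -0.8074, 0.3458, -0.2131, -0.4008, -0.8910]
J4: z=[0.0741, 0.9027, -0.4238] o=[-0.2901, 0.6178, 0.2277] → [-0.7518, -0.5449, -1.2921, 0.0741, 0.9027, -0.4238]
J5: z=[0.0741, 0.9027, -0.4238] o=[0.3883, 0.6214, 0.3539] → [-0.8673, -0.2481, -0.6800, 0.0741, 0.9027, -0.4238]
J6: z=[0.7677, 0.2196, 0.6020] o=[0.7756, 0.5475, -0.1132] → [0.0520, 0.4802, -0.2415, 0.7677, 0.2196, 0.6020]
V = J·q̇ = [1.0779, -0.7890, 1.6658, -1.4788, -1.6352, -0.4786]

1.0779 -0.7890 1.6658 -1.4788 -1.6352 -0.4786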